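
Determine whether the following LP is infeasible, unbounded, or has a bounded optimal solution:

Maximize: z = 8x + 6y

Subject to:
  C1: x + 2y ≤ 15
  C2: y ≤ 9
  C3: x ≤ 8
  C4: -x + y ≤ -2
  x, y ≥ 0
The point (8, 3.5) satisfies every constraint, so the LP is feasible; the constraints give x ≤ 8 and y ≤ 9, which with x, y ≥ 0 keep the feasible region inside a bounded box. A feasible, bounded LP attains a finite optimum at a vertex.

Bounded optimum: z* = 85 at (8, 3.5).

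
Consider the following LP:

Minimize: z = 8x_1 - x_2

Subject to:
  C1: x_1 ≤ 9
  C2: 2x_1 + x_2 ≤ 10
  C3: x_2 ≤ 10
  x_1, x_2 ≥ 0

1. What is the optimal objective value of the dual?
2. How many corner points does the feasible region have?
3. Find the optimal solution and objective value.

1. -10 (by strong duality, equal to the primal optimum)
2. 3
3. x_1 = 0, x_2 = 10, z = -10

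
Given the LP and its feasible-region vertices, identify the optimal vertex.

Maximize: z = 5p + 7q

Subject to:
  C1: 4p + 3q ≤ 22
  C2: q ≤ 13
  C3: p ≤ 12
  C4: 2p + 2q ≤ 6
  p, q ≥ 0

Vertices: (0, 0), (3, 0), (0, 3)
Evaluating z = 5p + 7q at each vertex:
  (0, 0): z = 0
  (3, 0): z = 15
  (0, 3): z = 21

The largest value is z = 21, attained at (0, 3).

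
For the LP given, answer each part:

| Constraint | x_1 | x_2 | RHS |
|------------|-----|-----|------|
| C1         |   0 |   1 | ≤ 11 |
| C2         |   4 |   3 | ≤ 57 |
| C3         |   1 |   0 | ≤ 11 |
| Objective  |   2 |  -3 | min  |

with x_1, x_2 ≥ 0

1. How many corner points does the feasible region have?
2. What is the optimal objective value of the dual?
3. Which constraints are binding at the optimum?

1. 5
2. -33 (by strong duality, equal to the primal optimum)
3. C1, x_1 ≥ 0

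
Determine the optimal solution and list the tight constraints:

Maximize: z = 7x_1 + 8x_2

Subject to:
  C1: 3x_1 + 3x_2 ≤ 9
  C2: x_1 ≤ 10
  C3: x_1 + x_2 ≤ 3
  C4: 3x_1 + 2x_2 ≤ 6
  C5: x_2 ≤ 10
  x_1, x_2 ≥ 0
Optimal: x_1 = 0, x_2 = 3
Binding: C1, C3, C4, x_1 ≥ 0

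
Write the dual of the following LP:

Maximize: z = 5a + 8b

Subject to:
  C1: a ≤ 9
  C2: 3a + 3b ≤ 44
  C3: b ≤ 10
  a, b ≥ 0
Minimize: z = 9y1 + 44y2 + 10y3

Subject to:
  C1: -y1 - 3y2 ≤ -5
  C2: -3y2 - y3 ≤ -8
  y1, y2, y3 ≥ 0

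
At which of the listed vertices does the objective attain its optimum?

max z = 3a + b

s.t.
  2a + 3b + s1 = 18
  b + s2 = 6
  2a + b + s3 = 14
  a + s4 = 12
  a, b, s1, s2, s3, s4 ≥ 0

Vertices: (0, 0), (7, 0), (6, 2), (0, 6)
(7, 0) with z = 21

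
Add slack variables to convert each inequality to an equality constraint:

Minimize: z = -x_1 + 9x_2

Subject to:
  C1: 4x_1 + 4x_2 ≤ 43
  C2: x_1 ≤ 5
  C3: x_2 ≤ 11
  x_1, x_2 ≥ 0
min z = -x_1 + 9x_2

s.t.
  4x_1 + 4x_2 + s1 = 43
  x_1 + s2 = 5
  x_2 + s3 = 11
  x_1, x_2, s1, s2, s3 ≥ 0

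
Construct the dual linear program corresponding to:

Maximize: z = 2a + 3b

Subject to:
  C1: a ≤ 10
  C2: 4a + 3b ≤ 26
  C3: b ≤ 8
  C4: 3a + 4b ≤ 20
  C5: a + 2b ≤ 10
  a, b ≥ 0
Minimize: z = 10y1 + 26y2 + 8y3 + 20y4 + 10y5

Subject to:
  C1: -y1 - 4y2 - 3y4 - y5 ≤ -2
  C2: -3y2 - y3 - 4y4 - 2y5 ≤ -3
  y1, y2, y3, y4, y5 ≥ 0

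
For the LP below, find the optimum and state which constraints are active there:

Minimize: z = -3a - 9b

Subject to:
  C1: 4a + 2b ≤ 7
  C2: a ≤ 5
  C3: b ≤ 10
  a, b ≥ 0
Optimal: a = 0, b = 3.5
Slack at optimum:
  C1: slack = 0 (binding)
  C2: slack = 5
  C3: slack = 6.5
  a ≥ 0: a = 0 (binding)
  b ≥ 0: b = 3.5
Binding constraints: C1, a ≥ 0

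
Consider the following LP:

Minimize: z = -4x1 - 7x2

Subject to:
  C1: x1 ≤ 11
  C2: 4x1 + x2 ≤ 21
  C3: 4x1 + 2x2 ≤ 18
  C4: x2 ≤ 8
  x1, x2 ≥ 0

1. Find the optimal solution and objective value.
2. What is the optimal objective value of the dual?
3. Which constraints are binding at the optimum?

1. x1 = 0.5, x2 = 8, z = -58
2. -58 (by strong duality, equal to the primal optimum)
3. C3, C4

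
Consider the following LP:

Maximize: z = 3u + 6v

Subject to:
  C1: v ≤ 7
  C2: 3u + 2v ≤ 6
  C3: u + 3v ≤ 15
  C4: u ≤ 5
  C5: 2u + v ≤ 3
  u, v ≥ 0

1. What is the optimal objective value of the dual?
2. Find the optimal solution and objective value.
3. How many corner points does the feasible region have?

1. 18 (by strong duality, equal to the primal optimum)
2. u = 0, v = 3, z = 18
3. 3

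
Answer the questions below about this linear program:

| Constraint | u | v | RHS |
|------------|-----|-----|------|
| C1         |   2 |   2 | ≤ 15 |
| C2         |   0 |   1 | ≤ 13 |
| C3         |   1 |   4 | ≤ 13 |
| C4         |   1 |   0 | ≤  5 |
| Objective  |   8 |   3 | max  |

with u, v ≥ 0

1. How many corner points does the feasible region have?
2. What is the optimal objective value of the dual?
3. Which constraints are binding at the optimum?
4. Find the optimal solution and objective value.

1. 4
2. 46 (by strong duality, equal to the primal optimum)
3. C3, C4
4. u = 5, v = 2, z = 46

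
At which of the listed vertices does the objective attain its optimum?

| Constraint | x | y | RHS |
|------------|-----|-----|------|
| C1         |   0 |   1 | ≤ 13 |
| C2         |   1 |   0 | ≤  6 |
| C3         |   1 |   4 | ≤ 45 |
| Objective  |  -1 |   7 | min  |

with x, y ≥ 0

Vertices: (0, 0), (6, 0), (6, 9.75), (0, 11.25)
(6, 0) with z = -6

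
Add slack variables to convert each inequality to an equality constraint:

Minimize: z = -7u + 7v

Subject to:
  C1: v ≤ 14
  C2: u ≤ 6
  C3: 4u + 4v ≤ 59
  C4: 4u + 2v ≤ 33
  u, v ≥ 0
min z = -7u + 7v

s.t.
  v + s1 = 14
  u + s2 = 6
  4u + 4v + s3 = 59
  4u + 2v + s4 = 33
  u, v, s1, s2, s3, s4 ≥ 0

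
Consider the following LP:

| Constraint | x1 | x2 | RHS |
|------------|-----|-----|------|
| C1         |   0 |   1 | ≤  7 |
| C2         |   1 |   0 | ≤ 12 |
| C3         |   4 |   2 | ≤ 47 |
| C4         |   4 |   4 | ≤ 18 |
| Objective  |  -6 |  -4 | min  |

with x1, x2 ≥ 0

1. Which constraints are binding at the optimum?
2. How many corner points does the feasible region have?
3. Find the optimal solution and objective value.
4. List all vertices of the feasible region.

1. C4, x2 ≥ 0
2. 3
3. x1 = 4.5, x2 = 0, z = -27
4. (0, 0), (4.5, 0), (0, 4.5)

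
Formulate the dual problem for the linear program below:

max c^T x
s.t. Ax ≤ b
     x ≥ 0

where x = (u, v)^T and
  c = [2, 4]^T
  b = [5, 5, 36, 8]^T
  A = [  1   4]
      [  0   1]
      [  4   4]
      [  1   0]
Minimize: z = 5y1 + 5y2 + 36y3 + 8y4

Subject to:
  C1: -y1 - 4y3 - y4 ≤ -2
  C2: -4y1 - y2 - 4y3 ≤ -4
  y1, y2, y3, y4 ≥ 0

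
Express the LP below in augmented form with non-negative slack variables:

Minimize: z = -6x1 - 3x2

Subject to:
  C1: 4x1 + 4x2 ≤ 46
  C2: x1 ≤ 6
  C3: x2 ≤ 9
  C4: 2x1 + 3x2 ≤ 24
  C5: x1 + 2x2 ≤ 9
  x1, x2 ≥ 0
min z = -6x1 - 3x2

s.t.
  4x1 + 4x2 + s1 = 46
  x1 + s2 = 6
  x2 + s3 = 9
  2x1 + 3x2 + s4 = 24
  x1 + 2x2 + s5 = 9
  x1, x2, s1, s2, s3, s4, s5 ≥ 0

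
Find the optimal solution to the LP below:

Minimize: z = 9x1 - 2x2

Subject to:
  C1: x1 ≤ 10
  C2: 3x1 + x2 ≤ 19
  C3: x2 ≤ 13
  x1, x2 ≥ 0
Each vertex is the intersection of two constraint boundaries that also satisfies all remaining constraints:
  x1 = 0 and x2 = 0 → (0, 0)
  3x1 + x2 = 19 and x2 = 0 → (6.333, 0)
  3x1 + x2 = 19 and x2 = 13 → (2, 13)
  x2 = 13 and x1 = 0 → (0, 13)

Evaluating z = 9x1 - 2x2 at each vertex:
  (0, 0): z = 0
  (6.333, 0): z = 57
  (2, 13): z = -8
  (0, 13): z = -26

The minimum is at (0, 13) with z = -26.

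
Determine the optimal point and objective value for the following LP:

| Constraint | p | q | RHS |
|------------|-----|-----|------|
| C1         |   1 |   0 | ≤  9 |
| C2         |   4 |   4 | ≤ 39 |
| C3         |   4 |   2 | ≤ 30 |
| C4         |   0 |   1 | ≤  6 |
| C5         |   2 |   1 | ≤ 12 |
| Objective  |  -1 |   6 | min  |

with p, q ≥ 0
Each vertex is the intersection of two constraint boundaries that also satisfies all remaining constraints:
  p = 0 and q = 0 → (0, 0)
  2p + q = 12 and q = 0 → (6, 0)
  q = 6 and 2p + q = 12 → (3, 6)
  q = 6 and p = 0 → (0, 6)

Evaluating z = -p + 6q at each vertex:
  (0, 0): z = 0
  (6, 0): z = -6
  (3, 6): z = 33
  (0, 6): z = 36

The minimum is at (6, 0) with z = -6.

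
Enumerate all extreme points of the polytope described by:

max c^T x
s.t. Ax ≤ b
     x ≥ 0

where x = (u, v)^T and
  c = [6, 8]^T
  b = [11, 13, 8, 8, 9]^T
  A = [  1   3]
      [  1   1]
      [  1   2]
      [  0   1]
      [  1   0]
Each vertex is the intersection of two constraint boundaries that also satisfies all remaining constraints:
  u = 0 and v = 0 → (0, 0)
  u + 2v = 8 and v = 0 → (8, 0)
  u + 3v = 11 and u + 2v = 8 → (2, 3)
  u + 3v = 11 and u = 0 → (0, 3.667)

Vertices: (0, 0), (8, 0), (2, 3), (0, 3.667)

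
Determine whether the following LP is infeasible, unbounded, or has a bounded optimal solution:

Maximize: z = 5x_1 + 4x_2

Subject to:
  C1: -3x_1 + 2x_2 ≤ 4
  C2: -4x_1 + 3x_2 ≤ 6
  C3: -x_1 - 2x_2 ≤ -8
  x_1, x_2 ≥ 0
Feasible point: (2, 3) satisfies every constraint, so the LP is feasible.
Direction d = (1, 0): for each constraint row a, a·d ≤ 0 —
  (-3)(1) + (2)(0) = -3 ≤ 0
  (-4)(1) + (3)(0) = -4 ≤ 0
  (-1)(1) + (-2)(0) = -1 ≤ 0
and d ≥ 0, so (2, 3) + t·d stays feasible for every t ≥ 0. Along this ray z = 5x_1 + 4x_2 changes by 5 per unit t, so z → +∞.

The LP is unbounded; z can be made arbitrarily large.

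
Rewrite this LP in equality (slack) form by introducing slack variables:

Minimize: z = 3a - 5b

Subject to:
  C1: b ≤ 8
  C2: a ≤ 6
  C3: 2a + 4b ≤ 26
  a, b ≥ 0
min z = 3a - 5b

s.t.
  b + s1 = 8
  a + s2 = 6
  2a + 4b + s3 = 26
  a, b, s1, s2, s3 ≥ 0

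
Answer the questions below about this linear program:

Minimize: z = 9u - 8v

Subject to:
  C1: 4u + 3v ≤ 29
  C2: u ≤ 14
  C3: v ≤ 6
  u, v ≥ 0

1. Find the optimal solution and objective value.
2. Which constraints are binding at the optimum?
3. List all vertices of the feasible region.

1. u = 0, v = 6, z = -48
2. C3, u ≥ 0
3. (0, 0), (7.25, 0), (2.75, 6), (0, 6)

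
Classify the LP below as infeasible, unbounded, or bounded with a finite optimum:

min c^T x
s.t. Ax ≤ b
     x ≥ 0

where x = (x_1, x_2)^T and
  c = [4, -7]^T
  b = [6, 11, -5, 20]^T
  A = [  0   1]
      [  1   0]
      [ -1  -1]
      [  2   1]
The point (0, 6) satisfies every constraint, so the LP is feasible; the constraints give x_1 ≤ 11 and x_2 ≤ 6, which with x_1, x_2 ≥ 0 keep the feasible region inside a bounded box. A feasible, bounded LP attains a finite optimum at a vertex.

Evaluating z = 4x_1 - 7x_2 at each vertex:
  (5, 0): z = 20
  (10, 0): z = 40
  (7, 6): z = -14
  (0, 6): z = -42
  (0, 5): z = -35

Feasible with finite optimum z* = -42 at (0, 6).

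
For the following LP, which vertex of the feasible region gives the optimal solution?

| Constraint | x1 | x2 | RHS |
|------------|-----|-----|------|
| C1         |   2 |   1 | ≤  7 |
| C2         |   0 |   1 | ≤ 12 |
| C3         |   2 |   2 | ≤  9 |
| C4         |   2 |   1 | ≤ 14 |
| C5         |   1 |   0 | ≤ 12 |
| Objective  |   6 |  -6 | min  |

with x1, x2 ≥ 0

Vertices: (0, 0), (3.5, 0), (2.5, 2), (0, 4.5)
(0, 4.5) with z = -27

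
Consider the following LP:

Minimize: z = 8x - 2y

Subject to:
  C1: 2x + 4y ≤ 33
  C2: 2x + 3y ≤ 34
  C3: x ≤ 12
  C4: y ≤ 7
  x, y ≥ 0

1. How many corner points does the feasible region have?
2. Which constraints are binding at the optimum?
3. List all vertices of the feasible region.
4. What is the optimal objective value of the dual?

1. 5
2. C4, x ≥ 0
3. (0, 0), (12, 0), (12, 2.25), (2.5, 7), (0, 7)
4. -14 (by strong duality, equal to the primal optimum)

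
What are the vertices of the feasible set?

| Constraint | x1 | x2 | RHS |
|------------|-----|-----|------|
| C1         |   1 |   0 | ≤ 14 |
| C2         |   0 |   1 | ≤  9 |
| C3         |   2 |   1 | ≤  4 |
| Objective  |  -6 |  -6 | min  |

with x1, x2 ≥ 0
Each vertex is the intersection of two constraint boundaries that also satisfies all remaining constraints:
  x1 = 0 and x2 = 0 → (0, 0)
  2x1 + x2 = 4 and x2 = 0 → (2, 0)
  2x1 + x2 = 4 and x1 = 0 → (0, 4)

Vertices: (0, 0), (2, 0), (0, 4)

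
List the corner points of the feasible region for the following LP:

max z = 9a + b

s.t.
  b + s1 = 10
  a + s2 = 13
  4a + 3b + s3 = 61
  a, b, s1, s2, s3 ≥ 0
Each vertex is the intersection of two constraint boundaries that also satisfies all remaining constraints:
  a = 0 and b = 0 → (0, 0)
  a = 13 and b = 0 → (13, 0)
  a = 13 and 4a + 3b = 61 → (13, 3)
  b = 10 and 4a + 3b = 61 → (7.75, 10)
  b = 10 and a = 0 → (0, 10)

Vertices: (0, 0), (13, 0), (13, 3), (7.75, 10), (0, 10)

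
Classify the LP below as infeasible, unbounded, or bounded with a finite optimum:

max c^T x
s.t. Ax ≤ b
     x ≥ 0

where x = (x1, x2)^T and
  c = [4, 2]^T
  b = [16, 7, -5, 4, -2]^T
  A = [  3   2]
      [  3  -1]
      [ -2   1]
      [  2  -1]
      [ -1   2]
One constraint requires 2x1 - x2 ≤ 4, while the constraint -2x1 + x2 ≤ -5 is equivalent to 2x1 - x2 ≥ 5. Together they would need 5 ≤ 2x1 - x2 ≤ 4, which is impossible since 5 > 4. No point satisfies all constraints.

The feasible region is empty; the LP is infeasible.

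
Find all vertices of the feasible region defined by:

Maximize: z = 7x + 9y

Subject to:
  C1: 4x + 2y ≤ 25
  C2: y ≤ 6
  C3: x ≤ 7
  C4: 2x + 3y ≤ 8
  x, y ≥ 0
Each vertex is the intersection of two constraint boundaries that also satisfies all remaining constraints:
  x = 0 and y = 0 → (0, 0)
  2x + 3y = 8 and y = 0 → (4, 0)
  2x + 3y = 8 and x = 0 → (0, 2.667)

Vertices: (0, 0), (4, 0), (0, 2.667)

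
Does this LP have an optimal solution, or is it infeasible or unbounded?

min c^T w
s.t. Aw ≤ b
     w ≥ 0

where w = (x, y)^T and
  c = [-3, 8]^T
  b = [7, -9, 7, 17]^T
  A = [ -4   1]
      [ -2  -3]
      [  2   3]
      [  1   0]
One constraint requires 2x + 3y ≤ 7, while the constraint -2x - 3y ≤ -9 is equivalent to 2x + 3y ≥ 9. Together they would need 9 ≤ 2x + 3y ≤ 7, which is impossible since 9 > 7. No point satisfies all constraints.

Infeasible — the constraint set is empty.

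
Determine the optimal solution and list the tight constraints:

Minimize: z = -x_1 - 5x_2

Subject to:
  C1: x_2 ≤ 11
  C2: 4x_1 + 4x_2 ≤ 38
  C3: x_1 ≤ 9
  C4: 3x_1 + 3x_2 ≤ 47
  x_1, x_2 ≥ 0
Optimal: x_1 = 0, x_2 = 9.5
Slack at optimum:
  C1: slack = 1.5
  C2: slack = 0 (binding)
  C3: slack = 9
  C4: slack = 18.5
  x_1 ≥ 0: x_1 = 0 (binding)
  x_2 ≥ 0: x_2 = 9.5
Binding constraints: C2, x_1 ≥ 0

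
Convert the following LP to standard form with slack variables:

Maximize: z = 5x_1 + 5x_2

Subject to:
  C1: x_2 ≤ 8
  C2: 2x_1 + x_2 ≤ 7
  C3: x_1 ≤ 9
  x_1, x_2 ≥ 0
max z = 5x_1 + 5x_2

s.t.
  x_2 + s1 = 8
  2x_1 + x_2 + s2 = 7
  x_1 + s3 = 9
  x_1, x_2, s1, s2, s3 ≥ 0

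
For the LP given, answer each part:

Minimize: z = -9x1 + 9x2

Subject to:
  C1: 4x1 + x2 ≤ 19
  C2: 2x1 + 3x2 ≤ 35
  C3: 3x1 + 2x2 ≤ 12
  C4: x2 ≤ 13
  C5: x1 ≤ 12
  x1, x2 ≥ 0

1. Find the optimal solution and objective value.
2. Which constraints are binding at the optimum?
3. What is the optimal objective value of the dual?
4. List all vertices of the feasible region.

1. x1 = 4, x2 = 0, z = -36
2. C3, x2 ≥ 0
3. -36 (by strong duality, equal to the primal optimum)
4. (0, 0), (4, 0), (0, 6)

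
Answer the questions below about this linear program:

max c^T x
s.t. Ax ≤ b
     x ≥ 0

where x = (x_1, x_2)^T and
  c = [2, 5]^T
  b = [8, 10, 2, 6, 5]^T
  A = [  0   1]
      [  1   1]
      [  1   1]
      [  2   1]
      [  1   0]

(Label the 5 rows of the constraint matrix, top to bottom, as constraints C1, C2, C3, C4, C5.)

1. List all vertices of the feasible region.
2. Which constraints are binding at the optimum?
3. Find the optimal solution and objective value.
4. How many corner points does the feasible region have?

1. (0, 0), (2, 0), (0, 2)
2. C3, x_1 ≥ 0
3. x_1 = 0, x_2 = 2, z = 10
4. 3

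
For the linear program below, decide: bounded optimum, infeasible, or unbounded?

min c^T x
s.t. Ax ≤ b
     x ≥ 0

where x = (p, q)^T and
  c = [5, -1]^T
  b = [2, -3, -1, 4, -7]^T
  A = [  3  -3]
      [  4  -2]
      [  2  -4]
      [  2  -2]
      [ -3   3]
One constraint requires 3p - 3q ≤ 2, while the constraint -3p + 3q ≤ -7 is equivalent to 3p - 3q ≥ 7. Together they would need 7 ≤ 3p - 3q ≤ 2, which is impossible since 7 > 2. No point satisfies all constraints.

The feasible region is empty; the LP is infeasible.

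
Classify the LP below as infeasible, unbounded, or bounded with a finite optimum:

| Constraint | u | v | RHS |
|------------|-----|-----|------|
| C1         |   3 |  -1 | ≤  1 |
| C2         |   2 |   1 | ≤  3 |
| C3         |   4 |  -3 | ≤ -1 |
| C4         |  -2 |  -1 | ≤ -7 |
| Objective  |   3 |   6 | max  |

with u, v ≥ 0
C2 requires 2u + v ≤ 3, while C4 (-2u - v ≤ -7) is equivalent to 2u + v ≥ 7. Together they would need 7 ≤ 2u + v ≤ 3, which is impossible since 7 > 3. No point satisfies all constraints.

Infeasible: no point satisfies all constraints simultaneously.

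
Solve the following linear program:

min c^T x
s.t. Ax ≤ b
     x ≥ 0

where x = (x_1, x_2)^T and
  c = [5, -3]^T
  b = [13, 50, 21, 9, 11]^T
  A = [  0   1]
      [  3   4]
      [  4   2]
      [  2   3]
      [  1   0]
Each vertex is the intersection of two constraint boundaries that also satisfies all remaining constraints:
  x_1 = 0 and x_2 = 0 → (0, 0)
  2x_1 + 3x_2 = 9 and x_2 = 0 → (4.5, 0)
  2x_1 + 3x_2 = 9 and x_1 = 0 → (0, 3)

Evaluating z = 5x_1 - 3x_2 at each vertex:
  (0, 0): z = 0
  (4.5, 0): z = 22.5
  (0, 3): z = -9

The minimum is at (0, 3) with z = -9.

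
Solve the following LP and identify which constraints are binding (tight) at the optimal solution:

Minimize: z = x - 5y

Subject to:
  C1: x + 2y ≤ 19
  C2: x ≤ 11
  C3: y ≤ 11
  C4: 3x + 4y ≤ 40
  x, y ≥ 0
Optimal: x = 0, y = 9.5
Binding: C1, x ≥ 0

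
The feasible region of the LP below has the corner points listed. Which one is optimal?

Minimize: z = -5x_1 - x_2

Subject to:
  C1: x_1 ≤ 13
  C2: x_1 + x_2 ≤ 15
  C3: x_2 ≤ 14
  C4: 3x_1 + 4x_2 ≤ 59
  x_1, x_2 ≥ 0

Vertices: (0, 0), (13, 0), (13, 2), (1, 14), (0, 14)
Evaluating z = -5x_1 - x_2 at each vertex:
  (0, 0): z = 0
  (13, 0): z = -65
  (13, 2): z = -67
  (1, 14): z = -19
  (0, 14): z = -14

The smallest value is z = -67, attained at (13, 2).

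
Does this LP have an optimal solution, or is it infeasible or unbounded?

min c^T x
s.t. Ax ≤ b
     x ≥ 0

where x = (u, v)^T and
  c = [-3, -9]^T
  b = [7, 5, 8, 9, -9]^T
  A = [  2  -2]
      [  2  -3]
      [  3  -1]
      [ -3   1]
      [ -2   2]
One constraint requires 2u - 2v ≤ 7, while the constraint -2u + 2v ≤ -9 is equivalent to 2u - 2v ≥ 9. Together they would need 9 ≤ 2u - 2v ≤ 7, which is impossible since 9 > 7. No point satisfies all constraints.

Infeasible: no point satisfies all constraints simultaneously.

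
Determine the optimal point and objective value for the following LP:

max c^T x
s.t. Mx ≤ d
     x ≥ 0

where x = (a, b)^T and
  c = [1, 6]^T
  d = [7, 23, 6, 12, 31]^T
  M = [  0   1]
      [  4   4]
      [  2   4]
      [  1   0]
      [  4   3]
Each vertex is the intersection of two constraint boundaries that also satisfies all remaining constraints:
  a = 0 and b = 0 → (0, 0)
  2a + 4b = 6 and b = 0 → (3, 0)
  2a + 4b = 6 and a = 0 → (0, 1.5)

Evaluating z = a + 6b at each vertex:
  (0, 0): z = 0
  (3, 0): z = 3
  (0, 1.5): z = 9

The maximum is at (0, 1.5) with z = 9.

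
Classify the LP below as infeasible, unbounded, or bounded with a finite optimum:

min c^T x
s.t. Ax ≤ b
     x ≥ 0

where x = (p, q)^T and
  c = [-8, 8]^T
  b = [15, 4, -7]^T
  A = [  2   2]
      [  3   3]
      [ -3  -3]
One constraint requires 3p + 3q ≤ 4, while the constraint -3p - 3q ≤ -7 is equivalent to 3p + 3q ≥ 7. Together they would need 7 ≤ 3p + 3q ≤ 4, which is impossible since 7 > 4. No point satisfies all constraints.

Infeasible — the constraint set is empty.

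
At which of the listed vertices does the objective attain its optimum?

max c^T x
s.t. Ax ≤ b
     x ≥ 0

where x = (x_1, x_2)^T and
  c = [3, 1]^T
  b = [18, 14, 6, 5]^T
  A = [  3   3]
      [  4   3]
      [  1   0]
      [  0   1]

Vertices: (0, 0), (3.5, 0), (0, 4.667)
Evaluating z = 3x_1 + x_2 at each vertex:
  (0, 0): z = 0
  (3.5, 0): z = 10.5
  (0, 4.667): z = 4.667

The largest value is z = 10.5, attained at (3.5, 0).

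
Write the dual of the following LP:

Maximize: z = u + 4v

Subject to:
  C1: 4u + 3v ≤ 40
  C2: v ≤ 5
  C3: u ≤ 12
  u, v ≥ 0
Minimize: z = 40y1 + 5y2 + 12y3

Subject to:
  C1: -4y1 - y3 ≤ -1
  C2: -3y1 - y2 ≤ -4
  y1, y2, y3 ≥ 0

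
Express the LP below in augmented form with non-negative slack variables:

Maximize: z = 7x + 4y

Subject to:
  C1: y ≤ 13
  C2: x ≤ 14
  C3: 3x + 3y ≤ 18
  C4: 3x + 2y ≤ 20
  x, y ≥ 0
max z = 7x + 4y

s.t.
  y + s1 = 13
  x + s2 = 14
  3x + 3y + s3 = 18
  3x + 2y + s4 = 20
  x, y, s1, s2, s3, s4 ≥ 0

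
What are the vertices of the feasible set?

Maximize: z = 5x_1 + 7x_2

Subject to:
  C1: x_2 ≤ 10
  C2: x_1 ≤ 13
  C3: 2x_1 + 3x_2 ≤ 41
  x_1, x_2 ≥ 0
Each vertex is the intersection of two constraint boundaries that also satisfies all remaining constraints:
  x_1 = 0 and x_2 = 0 → (0, 0)
  x_1 = 13 and x_2 = 0 → (13, 0)
  x_1 = 13 and 2x_1 + 3x_2 = 41 → (13, 5)
  x_2 = 10 and 2x_1 + 3x_2 = 41 → (5.5, 10)
  x_2 = 10 and x_1 = 0 → (0, 10)

Vertices: (0, 0), (13, 0), (13, 5), (5.5, 10), (0, 10)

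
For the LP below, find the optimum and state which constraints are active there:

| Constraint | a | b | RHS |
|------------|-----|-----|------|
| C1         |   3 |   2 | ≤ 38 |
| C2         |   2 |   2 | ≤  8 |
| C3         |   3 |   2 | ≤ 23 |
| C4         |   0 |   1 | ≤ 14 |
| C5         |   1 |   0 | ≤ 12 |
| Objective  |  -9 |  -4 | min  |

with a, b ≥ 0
Optimal: a = 4, b = 0
Slack at optimum:
  C1: slack = 26
  C2: slack = 0 (binding)
  C3: slack = 11
  C4: slack = 14
  C5: slack = 8
  a ≥ 0: a = 4
  b ≥ 0: b = 0 (binding)
Binding constraints: C2, b ≥ 0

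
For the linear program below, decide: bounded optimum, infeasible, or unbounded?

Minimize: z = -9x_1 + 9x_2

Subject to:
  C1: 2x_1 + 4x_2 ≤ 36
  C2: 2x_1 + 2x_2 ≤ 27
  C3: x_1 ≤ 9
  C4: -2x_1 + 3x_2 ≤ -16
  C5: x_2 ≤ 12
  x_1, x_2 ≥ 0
The point (9, 0) satisfies every constraint, so the LP is feasible; the constraints give x_1 ≤ 9 and x_2 ≤ 12, which with x_1, x_2 ≥ 0 keep the feasible region inside a bounded box. A feasible, bounded LP attains a finite optimum at a vertex.

The LP has an optimal solution: (9, 0) with z = -81.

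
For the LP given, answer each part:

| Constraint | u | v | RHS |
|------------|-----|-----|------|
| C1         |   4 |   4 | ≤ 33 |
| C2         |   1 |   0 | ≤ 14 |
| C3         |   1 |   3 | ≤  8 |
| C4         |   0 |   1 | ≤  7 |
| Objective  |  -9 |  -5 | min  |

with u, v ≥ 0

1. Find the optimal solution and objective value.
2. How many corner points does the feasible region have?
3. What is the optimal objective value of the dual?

1. u = 8, v = 0, z = -72
2. 3
3. -72 (by strong duality, equal to the primal optimum)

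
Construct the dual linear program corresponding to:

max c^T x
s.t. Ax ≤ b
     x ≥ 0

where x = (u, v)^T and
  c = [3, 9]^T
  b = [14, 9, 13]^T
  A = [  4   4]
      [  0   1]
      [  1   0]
Minimize: z = 14y1 + 9y2 + 13y3

Subject to:
  C1: -4y1 - y3 ≤ -3
  C2: -4y1 - y2 ≤ -9
  y1, y2, y3 ≥ 0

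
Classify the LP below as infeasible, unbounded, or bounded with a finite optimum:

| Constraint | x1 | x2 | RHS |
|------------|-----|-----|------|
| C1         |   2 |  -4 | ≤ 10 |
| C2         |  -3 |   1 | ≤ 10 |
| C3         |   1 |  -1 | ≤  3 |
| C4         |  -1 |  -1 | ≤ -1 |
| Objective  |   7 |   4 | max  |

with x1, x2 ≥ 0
Feasible point: (0, 1) satisfies every constraint, so the LP is feasible.
Direction d = (1, 1): for each constraint row a, a·d ≤ 0 —
  (2)(1) + (-4)(1) = -2 ≤ 0
  (-3)(1) + (1)(1) = -2 ≤ 0
  (1)(1) + (-1)(1) = 0 ≤ 0
  (-1)(1) + (-1)(1) = -2 ≤ 0
and d ≥ 0, so (0, 1) + t·d stays feasible for every t ≥ 0. Along this ray z = 7x1 + 4x2 changes by 11 per unit t, so z → +∞.

Unbounded: there is a feasible ray along which z → +∞.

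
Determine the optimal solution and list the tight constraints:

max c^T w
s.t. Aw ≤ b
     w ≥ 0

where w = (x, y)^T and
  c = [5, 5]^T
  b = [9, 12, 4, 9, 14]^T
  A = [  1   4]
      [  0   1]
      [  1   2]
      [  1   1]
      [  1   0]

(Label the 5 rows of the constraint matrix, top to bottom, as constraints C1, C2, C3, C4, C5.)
Optimal: x = 4, y = 0
Slack at optimum:
  C1: slack = 5
  C2: slack = 12
  C3: slack = 0 (binding)
  C4: slack = 5
  C5: slack = 10
  x ≥ 0: x = 4
  y ≥ 0: y = 0 (binding)
Binding constraints: C3, y ≥ 0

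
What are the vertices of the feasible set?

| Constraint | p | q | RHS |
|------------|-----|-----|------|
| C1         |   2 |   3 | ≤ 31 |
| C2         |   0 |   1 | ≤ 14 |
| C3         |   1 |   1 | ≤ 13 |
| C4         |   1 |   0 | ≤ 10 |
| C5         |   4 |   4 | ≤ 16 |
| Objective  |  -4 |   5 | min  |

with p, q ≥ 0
Each vertex is the intersection of two constraint boundaries that also satisfies all remaining constraints:
  p = 0 and q = 0 → (0, 0)
  4p + 4q = 16 and q = 0 → (4, 0)
  4p + 4q = 16 and p = 0 → (0, 4)

Vertices: (0, 0), (4, 0), (0, 4)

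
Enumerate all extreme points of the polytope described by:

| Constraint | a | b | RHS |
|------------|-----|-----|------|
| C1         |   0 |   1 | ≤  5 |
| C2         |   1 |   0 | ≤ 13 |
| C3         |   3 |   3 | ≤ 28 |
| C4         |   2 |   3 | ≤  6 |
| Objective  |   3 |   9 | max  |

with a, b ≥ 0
Each vertex is the intersection of two constraint boundaries that also satisfies all remaining constraints:
  a = 0 and b = 0 → (0, 0)
  2a + 3b = 6 and b = 0 → (3, 0)
  2a + 3b = 6 and a = 0 → (0, 2)

Vertices: (0, 0), (3, 0), (0, 2)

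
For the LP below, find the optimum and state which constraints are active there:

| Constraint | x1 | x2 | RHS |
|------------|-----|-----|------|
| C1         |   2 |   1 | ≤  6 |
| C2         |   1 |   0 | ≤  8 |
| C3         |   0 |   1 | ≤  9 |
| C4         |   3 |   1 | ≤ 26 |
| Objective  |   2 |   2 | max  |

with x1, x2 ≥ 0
Optimal: x1 = 0, x2 = 6
Slack at optimum:
  C1: slack = 0 (binding)
  C2: slack = 8
  C3: slack = 3
  C4: slack = 20
  x1 ≥ 0: x1 = 0 (binding)
  x2 ≥ 0: x2 = 6
Binding constraints: C1, x1 ≥ 0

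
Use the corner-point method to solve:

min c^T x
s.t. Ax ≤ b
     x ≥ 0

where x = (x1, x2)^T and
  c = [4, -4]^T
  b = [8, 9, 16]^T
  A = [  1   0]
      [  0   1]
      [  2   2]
x1 = 0, x2 = 8, z = -32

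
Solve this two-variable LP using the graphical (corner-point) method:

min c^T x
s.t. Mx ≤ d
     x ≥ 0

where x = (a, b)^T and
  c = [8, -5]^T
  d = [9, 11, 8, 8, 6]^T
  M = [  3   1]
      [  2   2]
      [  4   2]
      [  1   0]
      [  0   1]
a = 0, b = 4, z = -20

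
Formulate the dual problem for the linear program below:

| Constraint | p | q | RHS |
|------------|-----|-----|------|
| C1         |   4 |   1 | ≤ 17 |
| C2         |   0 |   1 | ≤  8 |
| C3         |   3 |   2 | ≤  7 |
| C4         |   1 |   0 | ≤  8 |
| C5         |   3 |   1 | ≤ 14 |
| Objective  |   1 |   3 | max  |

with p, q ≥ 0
Minimize: z = 17y1 + 8y2 + 7y3 + 8y4 + 14y5

Subject to:
  C1: -4y1 - 3y3 - y4 - 3y5 ≤ -1
  C2: -y1 - y2 - 2y3 - y5 ≤ -3
  y1, y2, y3, y4, y5 ≥ 0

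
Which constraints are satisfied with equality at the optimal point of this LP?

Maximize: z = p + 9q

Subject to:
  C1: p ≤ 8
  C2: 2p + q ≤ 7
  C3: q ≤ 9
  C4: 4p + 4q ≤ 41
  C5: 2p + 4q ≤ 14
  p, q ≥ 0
Optimal: p = 0, q = 3.5
Slack at optimum:
  C1: slack = 8
  C2: slack = 3.5
  C3: slack = 5.5
  C4: slack = 27
  C5: slack = 0 (binding)
  p ≥ 0: p = 0 (binding)
  q ≥ 0: q = 3.5
Binding constraints: C5, p ≥ 0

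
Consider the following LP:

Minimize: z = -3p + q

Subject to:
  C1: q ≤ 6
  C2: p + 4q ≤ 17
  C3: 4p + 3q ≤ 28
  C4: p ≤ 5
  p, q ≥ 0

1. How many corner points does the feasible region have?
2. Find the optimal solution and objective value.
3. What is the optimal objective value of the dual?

1. 5
2. p = 5, q = 0, z = -15
3. -15 (by strong duality, equal to the primal optimum)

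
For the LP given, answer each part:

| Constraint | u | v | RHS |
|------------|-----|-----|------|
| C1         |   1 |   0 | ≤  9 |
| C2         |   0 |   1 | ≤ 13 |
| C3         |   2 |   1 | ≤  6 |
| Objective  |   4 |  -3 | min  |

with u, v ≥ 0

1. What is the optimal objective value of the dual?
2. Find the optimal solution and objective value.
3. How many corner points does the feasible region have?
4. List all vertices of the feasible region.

1. -18 (by strong duality, equal to the primal optimum)
2. u = 0, v = 6, z = -18
3. 3
4. (0, 0), (3, 0), (0, 6)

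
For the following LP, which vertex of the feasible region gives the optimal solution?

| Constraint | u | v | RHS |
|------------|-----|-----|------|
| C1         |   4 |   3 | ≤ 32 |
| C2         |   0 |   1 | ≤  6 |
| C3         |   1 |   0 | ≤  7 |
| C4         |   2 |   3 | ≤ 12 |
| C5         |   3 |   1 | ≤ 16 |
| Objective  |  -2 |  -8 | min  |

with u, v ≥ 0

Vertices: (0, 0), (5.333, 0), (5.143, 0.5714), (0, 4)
Evaluating z = -2u - 8v at each vertex:
  (0, 0): z = 0
  (5.333, 0): z = -10.67
  (5.143, 0.5714): z = -14.86
  (0, 4): z = -32

The smallest value is z = -32, attained at (0, 4).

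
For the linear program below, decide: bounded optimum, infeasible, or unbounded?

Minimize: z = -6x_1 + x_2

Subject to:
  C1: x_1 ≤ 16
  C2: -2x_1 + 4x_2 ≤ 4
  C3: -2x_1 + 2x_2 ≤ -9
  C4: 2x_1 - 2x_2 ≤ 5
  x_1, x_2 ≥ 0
C4 requires 2x_1 - 2x_2 ≤ 5, while C3 (-2x_1 + 2x_2 ≤ -9) is equivalent to 2x_1 - 2x_2 ≥ 9. Together they would need 9 ≤ 2x_1 - 2x_2 ≤ 5, which is impossible since 9 > 5. No point satisfies all constraints.

The feasible region is empty; the LP is infeasible.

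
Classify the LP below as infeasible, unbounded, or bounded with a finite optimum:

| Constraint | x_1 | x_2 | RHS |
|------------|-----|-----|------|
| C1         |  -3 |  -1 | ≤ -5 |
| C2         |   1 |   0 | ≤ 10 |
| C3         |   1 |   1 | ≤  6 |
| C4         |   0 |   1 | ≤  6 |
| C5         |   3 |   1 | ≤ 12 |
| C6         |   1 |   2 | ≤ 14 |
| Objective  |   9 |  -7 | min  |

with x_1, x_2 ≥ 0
The point (0, 6) satisfies every constraint, so the LP is feasible; the constraints give x_1 ≤ 10 and x_2 ≤ 6, which with x_1, x_2 ≥ 0 keep the feasible region inside a bounded box. A feasible, bounded LP attains a finite optimum at a vertex.

Evaluating z = 9x_1 - 7x_2 at each vertex:
  (1.667, 0): z = 15
  (4, 0): z = 36
  (3, 3): z = 6
  (0, 6): z = -42
  (0, 5): z = -35

The LP has an optimal solution: (0, 6) with z = -42.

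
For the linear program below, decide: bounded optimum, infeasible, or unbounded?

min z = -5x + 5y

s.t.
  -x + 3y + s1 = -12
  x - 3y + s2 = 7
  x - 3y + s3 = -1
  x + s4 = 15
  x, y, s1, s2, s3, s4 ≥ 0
The row x - 3y + s2 = 7 with s2 ≥ 0 requires x - 3y ≤ 7, while the row -x + 3y + s1 = -12 with s1 ≥ 0 is equivalent to x - 3y ≥ 12. Together they would need 12 ≤ x - 3y ≤ 7, which is impossible since 12 > 7. No point satisfies all constraints.

The feasible region is empty; the LP is infeasible.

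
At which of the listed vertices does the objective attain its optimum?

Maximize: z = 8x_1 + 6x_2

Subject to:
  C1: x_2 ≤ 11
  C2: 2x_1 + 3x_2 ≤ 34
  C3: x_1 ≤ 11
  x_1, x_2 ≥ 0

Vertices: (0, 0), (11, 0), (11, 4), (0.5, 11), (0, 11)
(11, 4) with z = 112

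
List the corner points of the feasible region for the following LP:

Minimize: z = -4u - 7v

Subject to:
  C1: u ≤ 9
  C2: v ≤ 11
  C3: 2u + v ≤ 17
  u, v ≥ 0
Each vertex is the intersection of two constraint boundaries that also satisfies all remaining constraints:
  u = 0 and v = 0 → (0, 0)
  2u + v = 17 and v = 0 → (8.5, 0)
  v = 11 and 2u + v = 17 → (3, 11)
  v = 11 and u = 0 → (0, 11)

Vertices: (0, 0), (8.5, 0), (3, 11), (0, 11)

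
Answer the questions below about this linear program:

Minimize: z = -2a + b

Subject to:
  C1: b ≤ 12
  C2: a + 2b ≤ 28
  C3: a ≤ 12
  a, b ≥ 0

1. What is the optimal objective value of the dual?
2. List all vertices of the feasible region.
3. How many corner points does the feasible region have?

1. -24 (by strong duality, equal to the primal optimum)
2. (0, 0), (12, 0), (12, 8), (4, 12), (0, 12)
3. 5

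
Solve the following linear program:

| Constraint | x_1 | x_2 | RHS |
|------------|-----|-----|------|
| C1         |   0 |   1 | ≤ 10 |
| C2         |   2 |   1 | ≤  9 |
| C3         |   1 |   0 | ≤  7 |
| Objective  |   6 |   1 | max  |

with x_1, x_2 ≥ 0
x_1 = 4.5, x_2 = 0, z = 27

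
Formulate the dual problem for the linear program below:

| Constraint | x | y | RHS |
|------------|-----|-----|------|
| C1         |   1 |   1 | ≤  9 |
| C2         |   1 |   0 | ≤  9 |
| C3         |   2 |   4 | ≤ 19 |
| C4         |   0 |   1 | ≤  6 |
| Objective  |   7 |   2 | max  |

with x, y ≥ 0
Minimize: z = 9y1 + 9y2 + 19y3 + 6y4

Subject to:
  C1: -y1 - y2 - 2y3 ≤ -7
  C2: -y1 - 4y3 - y4 ≤ -2
  y1, y2, y3, y4 ≥ 0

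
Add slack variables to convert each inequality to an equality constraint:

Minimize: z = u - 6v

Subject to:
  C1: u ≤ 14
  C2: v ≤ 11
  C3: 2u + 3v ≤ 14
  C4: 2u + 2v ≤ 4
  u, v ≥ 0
min z = u - 6v

s.t.
  u + s1 = 14
  v + s2 = 11
  2u + 3v + s3 = 14
  2u + 2v + s4 = 4
  u, v, s1, s2, s3, s4 ≥ 0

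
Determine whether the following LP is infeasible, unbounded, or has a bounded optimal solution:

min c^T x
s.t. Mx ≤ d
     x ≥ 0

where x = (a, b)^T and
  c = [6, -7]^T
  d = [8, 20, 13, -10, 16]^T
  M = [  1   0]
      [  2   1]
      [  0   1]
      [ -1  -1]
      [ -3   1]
The point (0, 13) satisfies every constraint, so the LP is feasible; the constraints give a ≤ 8 and b ≤ 13, which with a, b ≥ 0 keep the feasible region inside a bounded box. A feasible, bounded LP attains a finite optimum at a vertex.

Evaluating z = 6a - 7b at each vertex:
  (8, 2): z = 34
  (8, 4): z = 20
  (3.5, 13): z = -70
  (0, 13): z = -91
  (0, 10): z = -70

The LP has an optimal solution: (0, 13) with z = -91.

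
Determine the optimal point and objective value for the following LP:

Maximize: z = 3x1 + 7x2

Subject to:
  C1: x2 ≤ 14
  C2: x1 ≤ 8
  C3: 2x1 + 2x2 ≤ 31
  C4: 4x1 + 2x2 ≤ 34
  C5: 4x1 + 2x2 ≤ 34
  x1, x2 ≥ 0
x1 = 1.5, x2 = 14, z = 102.5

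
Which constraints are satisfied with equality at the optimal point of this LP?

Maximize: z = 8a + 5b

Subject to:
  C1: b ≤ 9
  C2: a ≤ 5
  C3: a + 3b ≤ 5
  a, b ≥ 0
Optimal: a = 5, b = 0
Slack at optimum:
  C1: slack = 9
  C2: slack = 0 (binding)
  C3: slack = 0 (binding)
  a ≥ 0: a = 5
  b ≥ 0: b = 0 (binding)
Binding constraints: C2, C3, b ≥ 0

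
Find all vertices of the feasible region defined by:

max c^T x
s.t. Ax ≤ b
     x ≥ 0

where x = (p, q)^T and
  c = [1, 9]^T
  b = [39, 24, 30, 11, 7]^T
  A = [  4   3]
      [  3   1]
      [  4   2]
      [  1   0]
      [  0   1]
Each vertex is the intersection of two constraint boundaries that also satisfies all remaining constraints:
  p = 0 and q = 0 → (0, 0)
  4p + 2q = 30 and q = 0 → (7.5, 0)
  4p + 2q = 30 and q = 7 → (4, 7)
  q = 7 and p = 0 → (0, 7)

Vertices: (0, 0), (7.5, 0), (4, 7), (0, 7)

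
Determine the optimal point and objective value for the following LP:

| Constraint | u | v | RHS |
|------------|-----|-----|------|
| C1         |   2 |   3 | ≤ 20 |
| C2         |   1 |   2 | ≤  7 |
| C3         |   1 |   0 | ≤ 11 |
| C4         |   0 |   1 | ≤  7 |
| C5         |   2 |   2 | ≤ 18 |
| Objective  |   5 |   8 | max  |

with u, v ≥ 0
Each vertex is the intersection of two constraint boundaries that also satisfies all remaining constraints:
  u = 0 and v = 0 → (0, 0)
  u + 2v = 7 and v = 0 → (7, 0)
  u + 2v = 7 and u = 0 → (0, 3.5)

Evaluating z = 5u + 8v at each vertex:
  (0, 0): z = 0
  (7, 0): z = 35
  (0, 3.5): z = 28

The maximum is at (7, 0) with z = 35.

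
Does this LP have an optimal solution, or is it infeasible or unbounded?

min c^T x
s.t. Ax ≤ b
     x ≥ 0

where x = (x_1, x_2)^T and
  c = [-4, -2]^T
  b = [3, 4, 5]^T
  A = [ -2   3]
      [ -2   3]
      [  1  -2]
Feasible point: (0, 0) satisfies every constraint, so the LP is feasible.
Direction d = (3, 2): for each constraint row a, a·d ≤ 0 —
  (-2)(3) + (3)(2) = 0 ≤ 0
  (-2)(3) + (3)(2) = 0 ≤ 0
  (1)(3) + (-2)(2) = -1 ≤ 0
and d ≥ 0, so (0, 0) + t·d stays feasible for every t ≥ 0. Along this ray z = -4x_1 - 2x_2 changes by -16 per unit t, so z → −∞.

Unbounded — the objective can decrease without bound over the feasible region.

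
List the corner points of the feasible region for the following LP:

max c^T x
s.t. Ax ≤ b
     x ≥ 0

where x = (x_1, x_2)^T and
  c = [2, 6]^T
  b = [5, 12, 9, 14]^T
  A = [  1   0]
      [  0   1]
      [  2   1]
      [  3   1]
Each vertex is the intersection of two constraint boundaries that also satisfies all remaining constraints:
  x_1 = 0 and x_2 = 0 → (0, 0)
  2x_1 + x_2 = 9 and x_2 = 0 → (4.5, 0)
  2x_1 + x_2 = 9 and x_1 = 0 → (0, 9)

Vertices: (0, 0), (4.5, 0), (0, 9)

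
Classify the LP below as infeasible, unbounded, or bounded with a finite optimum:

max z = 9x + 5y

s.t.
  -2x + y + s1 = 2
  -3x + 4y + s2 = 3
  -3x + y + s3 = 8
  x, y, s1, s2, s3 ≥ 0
Feasible point: (0, 0) satisfies every constraint, so the LP is feasible.
Direction d = (1, 0): for each constraint row a, a·d ≤ 0 —
  (-2)(1) + (1)(0) = -2 ≤ 0
  (-3)(1) + (4)(0) = -3 ≤ 0
  (-3)(1) + (1)(0) = -3 ≤ 0
and d ≥ 0, so (0, 0) + t·d stays feasible for every t ≥ 0. Along this ray z = 9x + 5y changes by 9 per unit t, so z → +∞.

The LP is unbounded; z can be made arbitrarily large.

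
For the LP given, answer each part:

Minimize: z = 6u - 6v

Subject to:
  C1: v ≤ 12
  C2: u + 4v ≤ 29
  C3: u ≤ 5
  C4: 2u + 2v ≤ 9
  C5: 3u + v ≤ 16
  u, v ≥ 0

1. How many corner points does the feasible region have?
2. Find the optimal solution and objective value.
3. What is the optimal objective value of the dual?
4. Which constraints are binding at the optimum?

1. 3
2. u = 0, v = 4.5, z = -27
3. -27 (by strong duality, equal to the primal optimum)
4. C4, u ≥ 0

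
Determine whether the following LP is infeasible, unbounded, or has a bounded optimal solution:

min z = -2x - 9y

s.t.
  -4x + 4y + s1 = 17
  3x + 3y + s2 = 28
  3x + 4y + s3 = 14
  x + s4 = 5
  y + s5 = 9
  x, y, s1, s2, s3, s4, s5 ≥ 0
The point (0, 3.5) satisfies every constraint, so the LP is feasible; the constraints give x ≤ 5 and y ≤ 9, which with x, y ≥ 0 keep the feasible region inside a bounded box. A feasible, bounded LP attains a finite optimum at a vertex.

Evaluating z = -2x - 9y at each vertex:
  (0, 0): z = 0
  (4.667, 0): z = -9.333
  (0, 3.5): z = -31.5

The LP has an optimal solution: (0, 3.5) with z = -31.5.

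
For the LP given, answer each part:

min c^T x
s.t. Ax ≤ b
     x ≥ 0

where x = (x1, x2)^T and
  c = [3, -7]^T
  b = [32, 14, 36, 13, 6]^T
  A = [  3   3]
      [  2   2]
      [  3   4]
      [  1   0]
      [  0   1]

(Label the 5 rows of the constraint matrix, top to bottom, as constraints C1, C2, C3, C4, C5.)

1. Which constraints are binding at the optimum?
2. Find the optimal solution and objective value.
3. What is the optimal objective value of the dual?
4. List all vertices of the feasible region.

1. C5, x1 ≥ 0
2. x1 = 0, x2 = 6, z = -42
3. -42 (by strong duality, equal to the primal optimum)
4. (0, 0), (7, 0), (1, 6), (0, 6)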